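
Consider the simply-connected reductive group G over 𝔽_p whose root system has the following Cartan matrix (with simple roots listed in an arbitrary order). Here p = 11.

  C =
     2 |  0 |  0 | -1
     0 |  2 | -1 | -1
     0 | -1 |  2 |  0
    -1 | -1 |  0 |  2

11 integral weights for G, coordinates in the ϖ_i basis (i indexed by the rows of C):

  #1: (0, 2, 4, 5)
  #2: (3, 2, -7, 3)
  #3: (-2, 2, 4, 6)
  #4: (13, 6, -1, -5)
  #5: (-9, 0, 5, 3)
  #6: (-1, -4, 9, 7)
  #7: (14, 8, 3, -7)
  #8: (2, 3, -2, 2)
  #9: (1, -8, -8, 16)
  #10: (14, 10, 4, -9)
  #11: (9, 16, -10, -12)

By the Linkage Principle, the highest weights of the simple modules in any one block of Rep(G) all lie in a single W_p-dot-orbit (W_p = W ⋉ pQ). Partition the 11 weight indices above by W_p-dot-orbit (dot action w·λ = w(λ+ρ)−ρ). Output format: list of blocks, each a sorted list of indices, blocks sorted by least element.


Root system A_4: the 4×4 matrix C matches after relabeling.

λ_j+ρ reflected into Ā_11 (⟨·,θ^∨⟩≤11); 4-tuples as given:

    λ_1 → (3, 3, 1, 3)
    λ_2 → (4, 3, 3, 1)
    λ_3 → (3, 3, 1, 3)
    λ_4 → (4, 3, 3, 1)
    λ_5 → (4, 3, 3, 1)
    λ_6 → (4, 3, 3, 1)
    λ_7 → (2, 4, 3, 0)
    λ_8 → (3, 3, 1, 3)
    λ_9 → (3, 3, 1, 3)
    λ_10 → (4, 3, 3, 1)
    λ_11 → (5, 3, 0, 2)

Grouping the 11 weights by Ā_11-representative: 4 linkage classes.

[[1, 3, 8, 9], [2, 4, 5, 6, 10], [7], [11]]


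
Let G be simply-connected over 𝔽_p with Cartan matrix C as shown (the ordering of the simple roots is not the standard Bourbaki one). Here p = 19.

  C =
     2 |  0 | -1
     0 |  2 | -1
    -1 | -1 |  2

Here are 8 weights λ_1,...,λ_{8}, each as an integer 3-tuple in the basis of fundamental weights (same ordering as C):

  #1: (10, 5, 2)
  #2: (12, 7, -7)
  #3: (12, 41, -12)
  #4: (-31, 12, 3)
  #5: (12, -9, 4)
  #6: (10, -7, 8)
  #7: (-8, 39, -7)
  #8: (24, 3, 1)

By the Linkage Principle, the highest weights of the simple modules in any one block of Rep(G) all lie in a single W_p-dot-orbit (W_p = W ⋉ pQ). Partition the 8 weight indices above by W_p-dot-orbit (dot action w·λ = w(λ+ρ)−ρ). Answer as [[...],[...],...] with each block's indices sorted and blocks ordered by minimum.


C ↔ A_3 under row/col permutation; |W(A_3)| = 24.

Each λ_j+ρ reduced to Ā_19; 3-tuples below use C's row order:

  1: (10, 5, 3)
  2: (7, 2, 6)
  3: (7, 2, 6)
  4: (7, 2, 6)
  5: (10, 5, 3)
  6: (10, 5, 3)
  7: (7, 2, 6)
  8: (7, 2, 6)

Linkage partition of the 8 weights (2 classes, p=19):

[[1, 5, 6], [2, 3, 4, 7, 8]]


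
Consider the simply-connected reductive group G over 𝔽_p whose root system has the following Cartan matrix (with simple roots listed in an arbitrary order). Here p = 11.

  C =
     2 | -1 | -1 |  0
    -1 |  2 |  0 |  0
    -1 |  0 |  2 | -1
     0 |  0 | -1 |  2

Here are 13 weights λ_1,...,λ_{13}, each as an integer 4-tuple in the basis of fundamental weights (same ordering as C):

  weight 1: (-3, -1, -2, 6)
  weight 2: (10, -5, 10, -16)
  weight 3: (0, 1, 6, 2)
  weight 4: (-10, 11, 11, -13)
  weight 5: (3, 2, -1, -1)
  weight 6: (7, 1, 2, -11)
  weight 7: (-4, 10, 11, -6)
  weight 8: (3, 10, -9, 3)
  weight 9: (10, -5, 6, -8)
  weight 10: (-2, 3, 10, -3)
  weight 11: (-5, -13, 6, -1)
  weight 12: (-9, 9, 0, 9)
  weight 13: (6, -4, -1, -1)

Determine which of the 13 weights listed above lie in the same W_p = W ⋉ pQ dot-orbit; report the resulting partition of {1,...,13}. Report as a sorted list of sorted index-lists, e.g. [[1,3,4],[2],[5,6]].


Dynkin diagram of C (from the 6 off-diagonal −1 entries): A_4.

Each λ_j+ρ reduced to Ā_11; 4-tuples below use C's row order:

    1: (2, 1, 0, 4)
    2: (4, 3, 0, 0)
    3: (1, 0, 7, 1)
    4: (1, 0, 7, 1)
    5: (4, 3, 0, 0)
    6: (1, 0, 7, 1)
    7: (2, 1, 0, 4)
    8: (4, 3, 0, 0)
    9: (4, 3, 0, 0)
    10: (1, 0, 7, 1)
    11: (2, 1, 0, 4)
    12: (1, 0, 7, 1)
    13: (4, 3, 0, 0)

Partition of {1..13} into 3 W_11-dot-orbits:

[[1, 7, 11], [2, 5, 8, 9, 13], [3, 4, 6, 10, 12]]


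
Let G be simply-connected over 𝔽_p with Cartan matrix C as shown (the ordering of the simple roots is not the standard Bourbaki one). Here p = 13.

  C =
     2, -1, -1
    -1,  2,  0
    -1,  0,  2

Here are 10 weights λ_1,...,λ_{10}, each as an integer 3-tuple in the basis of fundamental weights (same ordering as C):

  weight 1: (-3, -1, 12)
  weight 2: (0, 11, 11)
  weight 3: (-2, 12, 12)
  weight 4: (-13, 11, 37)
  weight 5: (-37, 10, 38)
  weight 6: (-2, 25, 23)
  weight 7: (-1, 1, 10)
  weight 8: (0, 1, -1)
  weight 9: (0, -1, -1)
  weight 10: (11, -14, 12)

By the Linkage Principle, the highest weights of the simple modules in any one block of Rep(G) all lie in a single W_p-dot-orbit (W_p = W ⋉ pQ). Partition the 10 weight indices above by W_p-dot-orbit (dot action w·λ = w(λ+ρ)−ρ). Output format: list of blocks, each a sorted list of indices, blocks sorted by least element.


Type A_3, rank 3, |W|=24; reorder rows/cols to standard.

W_13-reps of the 10 weights in Ā_13 (same 3-coord order as C):

  1: (0, 2, 11) · 2: (1, 0, 0) · 3: (1, 0, 0) · 4: (1, 0, 0) · 5: (1, 2, 0) · 6: (1, 2, 0) · 7: (0, 2, 11) · 8: (1, 2, 0) · 9: (1, 0, 0) · 10: (1, 0, 0)

The 10 indices split into 3 linkage classes (same alcove rep ⇔ same W_13-dot-orbit):

[[1, 7], [2, 3, 4, 9, 10], [5, 6, 8]]


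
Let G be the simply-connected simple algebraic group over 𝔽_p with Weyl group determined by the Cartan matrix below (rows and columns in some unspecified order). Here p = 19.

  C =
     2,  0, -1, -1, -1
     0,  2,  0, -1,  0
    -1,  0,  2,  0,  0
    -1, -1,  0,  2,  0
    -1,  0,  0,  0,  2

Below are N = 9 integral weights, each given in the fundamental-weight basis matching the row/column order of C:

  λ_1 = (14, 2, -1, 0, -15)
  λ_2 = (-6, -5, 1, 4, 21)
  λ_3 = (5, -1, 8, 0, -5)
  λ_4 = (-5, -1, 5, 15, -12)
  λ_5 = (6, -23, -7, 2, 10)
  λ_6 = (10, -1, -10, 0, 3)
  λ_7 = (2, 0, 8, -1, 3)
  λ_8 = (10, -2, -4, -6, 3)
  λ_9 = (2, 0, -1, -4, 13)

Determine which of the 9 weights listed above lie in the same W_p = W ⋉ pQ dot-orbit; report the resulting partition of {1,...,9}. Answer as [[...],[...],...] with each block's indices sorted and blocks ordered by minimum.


D_5 Cartan matrix, 5 simple roots permuted; ρ=(1,1,1,1,1).

Folding the 9 weights λ_j+ρ into Ā_19 (reps in the given 5-coord order):

  λ_1 → (0, 2, 0, 1, 14)
  λ_2 → (0, 2, 0, 1, 14)
  λ_3 → (2, 0, 9, 1, 4)
  λ_4 → (2, 0, 9, 1, 4)
  λ_5 → (2, 0, 9, 1, 4)
  λ_6 → (2, 0, 9, 1, 4)
  λ_7 → (2, 0, 9, 1, 4)
  λ_8 → (2, 5, 3, 1, 4)
  λ_9 → (0, 2, 0, 1, 14)

Linkage partition of the 9 weights (3 classes, p=19):

[[1, 2, 9], [3, 4, 5, 6, 7], [8]]


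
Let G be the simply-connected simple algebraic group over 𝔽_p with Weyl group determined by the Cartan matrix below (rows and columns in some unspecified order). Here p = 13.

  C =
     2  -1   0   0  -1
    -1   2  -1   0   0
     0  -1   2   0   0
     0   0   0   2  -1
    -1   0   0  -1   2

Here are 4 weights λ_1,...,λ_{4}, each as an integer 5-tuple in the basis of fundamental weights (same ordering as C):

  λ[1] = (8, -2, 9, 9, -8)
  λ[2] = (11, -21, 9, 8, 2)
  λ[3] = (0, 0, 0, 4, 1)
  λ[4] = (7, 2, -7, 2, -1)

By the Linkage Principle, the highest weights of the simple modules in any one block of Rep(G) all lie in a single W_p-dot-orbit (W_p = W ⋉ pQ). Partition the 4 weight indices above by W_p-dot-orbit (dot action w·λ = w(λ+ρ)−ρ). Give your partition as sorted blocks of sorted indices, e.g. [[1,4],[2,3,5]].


C ↔ A_5 under row/col permutation; |W(A_5)| = 720.

W_13-reps of the 4 weights in Ā_13 (same 5-coord order as C):

  λ_1+ρ ↦ (1, 1, 1, 5, 2)
  λ_2+ρ ↦ (1, 1, 1, 5, 2)
  λ_3+ρ ↦ (1, 1, 1, 5, 2)
  λ_4+ρ ↦ (5, 3, 2, 2, 0)

2 distinct reps among the 4 weights ⇒ 2 W_13-linkage classes:

[[1, 2, 3], [4]]


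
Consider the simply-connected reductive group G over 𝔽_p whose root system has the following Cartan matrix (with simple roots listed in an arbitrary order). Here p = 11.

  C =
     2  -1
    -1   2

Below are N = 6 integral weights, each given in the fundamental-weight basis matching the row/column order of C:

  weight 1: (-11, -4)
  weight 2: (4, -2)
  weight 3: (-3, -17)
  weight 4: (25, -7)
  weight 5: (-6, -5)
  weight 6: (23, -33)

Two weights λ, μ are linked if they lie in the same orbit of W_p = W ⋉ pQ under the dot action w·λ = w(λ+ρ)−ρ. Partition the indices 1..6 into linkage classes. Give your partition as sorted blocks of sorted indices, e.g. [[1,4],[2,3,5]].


A_2 Cartan matrix, 2 simple roots permuted; ρ=(1,1).

Ā_11 reps of the 6 weights (A_2, coords as presented):

    [1] (1, 8)
    [2] (4, 1)
    [3] (4, 5)
    [4] (4, 5)
    [5] (4, 5)
    [6] (1, 8)

These 6 weights hit 3 W_11-dot-orbits; sizes (2, 1, 3):

[[1, 6], [2], [3, 4, 5]]


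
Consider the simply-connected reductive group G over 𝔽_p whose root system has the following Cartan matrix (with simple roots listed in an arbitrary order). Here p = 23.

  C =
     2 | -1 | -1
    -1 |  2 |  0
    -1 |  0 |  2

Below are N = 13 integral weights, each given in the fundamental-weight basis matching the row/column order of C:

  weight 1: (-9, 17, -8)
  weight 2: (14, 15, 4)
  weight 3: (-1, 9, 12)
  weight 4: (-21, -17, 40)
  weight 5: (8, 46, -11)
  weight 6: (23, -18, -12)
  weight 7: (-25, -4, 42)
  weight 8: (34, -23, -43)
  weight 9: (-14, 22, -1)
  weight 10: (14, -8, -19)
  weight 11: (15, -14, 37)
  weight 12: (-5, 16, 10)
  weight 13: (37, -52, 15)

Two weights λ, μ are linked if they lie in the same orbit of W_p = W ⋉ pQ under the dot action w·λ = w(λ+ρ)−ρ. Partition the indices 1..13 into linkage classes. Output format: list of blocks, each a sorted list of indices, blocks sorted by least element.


C ↔ A_3 under row/col permutation; |W(A_3)| = 24.

Folding the 13 weights λ_j+ρ into Ā_23 (reps in the given 3-coord order):

  [1] (7, 3, 8) · [2] (7, 3, 8) · [3] (0, 10, 13) · [4] (3, 2, 13) · [5] (13, 9, 0) · [6] (4, 12, 6) · [7] (1, 3, 3) · [8] (4, 12, 6) · [9] (0, 10, 13) · [10] (7, 3, 8) · [11] (7, 3, 8) · [12] (4, 12, 6) · [13] (7, 3, 8)

6 distinct reps among the 13 weights ⇒ 6 W_23-linkage classes:

[[1, 2, 10, 11, 13], [3, 9], [4], [5], [6, 8, 12], [7]]


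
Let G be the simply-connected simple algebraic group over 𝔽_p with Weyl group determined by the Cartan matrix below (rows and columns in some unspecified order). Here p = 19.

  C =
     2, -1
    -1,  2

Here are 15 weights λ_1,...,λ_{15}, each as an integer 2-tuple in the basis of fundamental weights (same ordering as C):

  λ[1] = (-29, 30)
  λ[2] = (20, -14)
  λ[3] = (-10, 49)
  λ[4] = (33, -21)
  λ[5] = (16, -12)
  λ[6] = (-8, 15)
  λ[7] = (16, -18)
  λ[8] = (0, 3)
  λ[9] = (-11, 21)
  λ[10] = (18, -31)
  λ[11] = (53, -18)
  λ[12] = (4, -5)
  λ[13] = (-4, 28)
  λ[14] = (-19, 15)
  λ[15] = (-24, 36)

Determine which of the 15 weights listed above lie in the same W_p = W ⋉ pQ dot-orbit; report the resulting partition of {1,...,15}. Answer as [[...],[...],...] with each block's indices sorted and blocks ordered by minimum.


Dynkin diagram of C (from the 2 off-diagonal −1 entries): A_2.

Each λ_j+ρ reduced to Ā_19; 2-tuples below use C's row order:

  λ_1+ρ ↦ (7, 9)
  λ_2+ρ ↦ (6, 11)
  λ_3+ρ ↦ (7, 9)
  λ_4+ρ ↦ (1, 4)
  λ_5+ρ ↦ (6, 11)
  λ_6+ρ ↦ (7, 9)
  λ_7+ρ ↦ (0, 17)
  λ_8+ρ ↦ (1, 4)
  λ_9+ρ ↦ (7, 9)
  λ_10+ρ ↦ (0, 8)
  λ_11+ρ ↦ (16, 2)
  λ_12+ρ ↦ (1, 4)
  λ_13+ρ ↦ (7, 9)
  λ_14+ρ ↦ (16, 2)
  λ_15+ρ ↦ (1, 4)

The 15 indices split into 6 linkage classes (same alcove rep ⇔ same W_19-dot-orbit):

[[1, 3, 6, 9, 13], [2, 5], [4, 8, 12, 15], [7], [10], [11, 14]]


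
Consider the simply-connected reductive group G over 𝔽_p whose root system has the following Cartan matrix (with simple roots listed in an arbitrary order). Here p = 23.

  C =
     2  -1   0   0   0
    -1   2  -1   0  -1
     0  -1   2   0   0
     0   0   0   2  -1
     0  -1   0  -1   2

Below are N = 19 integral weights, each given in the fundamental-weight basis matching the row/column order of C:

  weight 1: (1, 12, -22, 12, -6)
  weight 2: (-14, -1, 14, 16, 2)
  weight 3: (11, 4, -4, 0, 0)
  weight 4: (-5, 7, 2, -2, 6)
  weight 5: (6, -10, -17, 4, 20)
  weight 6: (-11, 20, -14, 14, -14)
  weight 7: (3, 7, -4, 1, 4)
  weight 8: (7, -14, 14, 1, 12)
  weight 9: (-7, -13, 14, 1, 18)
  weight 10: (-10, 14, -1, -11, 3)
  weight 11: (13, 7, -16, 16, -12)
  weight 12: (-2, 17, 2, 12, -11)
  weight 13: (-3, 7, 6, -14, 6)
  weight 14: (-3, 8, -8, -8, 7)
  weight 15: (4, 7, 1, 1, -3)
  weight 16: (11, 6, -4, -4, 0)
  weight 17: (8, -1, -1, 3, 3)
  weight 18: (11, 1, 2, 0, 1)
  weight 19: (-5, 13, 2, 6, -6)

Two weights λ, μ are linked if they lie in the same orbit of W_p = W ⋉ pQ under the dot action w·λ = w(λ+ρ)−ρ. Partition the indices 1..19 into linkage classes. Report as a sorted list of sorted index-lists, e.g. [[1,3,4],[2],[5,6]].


Type D_5, rank 5, |W|=1920; reorder rows/cols to standard.

λ_j+ρ reflected into Ā_23 (⟨·,θ^∨⟩≤23); 5-tuples as given:

    λ_1+ρ ↦ (5, 6, 2, 0, 2)
    λ_2+ρ ↦ (0, 1, 2, 5, 2)
    λ_3+ρ ↦ (12, 2, 3, 1, 1)
    λ_4+ρ ↦ (4, 4, 3, 1, 1)
    λ_5+ρ ↦ (12, 2, 3, 1, 1)
    λ_6+ρ ↦ (5, 6, 2, 0, 2)
    λ_7+ρ ↦ (4, 4, 3, 1, 1)
    λ_8+ρ ↦ (5, 6, 2, 0, 2)
    λ_9+ρ ↦ (12, 2, 3, 1, 1)
    λ_10+ρ ↦ (9, 0, 0, 4, 4)
    λ_11+ρ ↦ (4, 4, 3, 1, 1)
    λ_12+ρ ↦ (0, 1, 2, 5, 2)
    λ_13+ρ ↦ (2, 0, 7, 7, 1)
    λ_14+ρ ↦ (2, 0, 7, 7, 1)
    λ_15+ρ ↦ (5, 6, 2, 0, 2)
    λ_16+ρ ↦ (12, 2, 3, 1, 1)
    λ_17+ρ ↦ (9, 0, 0, 4, 4)
    λ_18+ρ ↦ (12, 2, 3, 1, 1)
    λ_19+ρ ↦ (4, 4, 3, 1, 1)

Partition of {1..19} into 6 W_23-dot-orbits:

[[1, 6, 8, 15], [2, 12], [3, 5, 9, 16, 18], [4, 7, 11, 19], [10, 17], [13, 14]]


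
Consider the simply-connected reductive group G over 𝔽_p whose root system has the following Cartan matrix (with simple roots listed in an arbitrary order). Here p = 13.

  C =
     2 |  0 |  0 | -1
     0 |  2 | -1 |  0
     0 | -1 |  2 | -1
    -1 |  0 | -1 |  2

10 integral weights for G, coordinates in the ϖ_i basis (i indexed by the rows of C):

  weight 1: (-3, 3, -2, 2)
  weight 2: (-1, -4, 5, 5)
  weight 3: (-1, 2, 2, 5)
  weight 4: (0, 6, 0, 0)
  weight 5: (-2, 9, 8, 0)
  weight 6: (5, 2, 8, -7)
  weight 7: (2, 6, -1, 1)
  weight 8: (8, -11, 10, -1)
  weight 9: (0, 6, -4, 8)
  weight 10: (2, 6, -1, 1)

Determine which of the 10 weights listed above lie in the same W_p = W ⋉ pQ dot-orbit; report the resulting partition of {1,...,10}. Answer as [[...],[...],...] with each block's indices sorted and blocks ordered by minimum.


Dynkin diagram of C (from the 6 off-diagonal −1 entries): A_4.

Folding the 10 weights λ_j+ρ into Ā_13 (reps in the given 4-coord order):

    λ_1+ρ ↦ (2, 3, 1, 0)
    λ_2+ρ ↦ (0, 3, 3, 6)
    λ_3+ρ ↦ (0, 3, 3, 6)
    λ_4+ρ ↦ (1, 7, 1, 1)
    λ_5+ρ ↦ (0, 3, 3, 6)
    λ_6+ρ ↦ (0, 3, 3, 6)
    λ_7+ρ ↦ (3, 7, 0, 2)
    λ_8+ρ ↦ (2, 3, 1, 0)
    λ_9+ρ ↦ (0, 3, 3, 6)
    λ_10+ρ ↦ (3, 7, 0, 2)

These 10 weights hit 4 W_13-dot-orbits; sizes (2, 5, 1, 2):

[[1, 8], [2, 3, 5, 6, 9], [4], [7, 10]]


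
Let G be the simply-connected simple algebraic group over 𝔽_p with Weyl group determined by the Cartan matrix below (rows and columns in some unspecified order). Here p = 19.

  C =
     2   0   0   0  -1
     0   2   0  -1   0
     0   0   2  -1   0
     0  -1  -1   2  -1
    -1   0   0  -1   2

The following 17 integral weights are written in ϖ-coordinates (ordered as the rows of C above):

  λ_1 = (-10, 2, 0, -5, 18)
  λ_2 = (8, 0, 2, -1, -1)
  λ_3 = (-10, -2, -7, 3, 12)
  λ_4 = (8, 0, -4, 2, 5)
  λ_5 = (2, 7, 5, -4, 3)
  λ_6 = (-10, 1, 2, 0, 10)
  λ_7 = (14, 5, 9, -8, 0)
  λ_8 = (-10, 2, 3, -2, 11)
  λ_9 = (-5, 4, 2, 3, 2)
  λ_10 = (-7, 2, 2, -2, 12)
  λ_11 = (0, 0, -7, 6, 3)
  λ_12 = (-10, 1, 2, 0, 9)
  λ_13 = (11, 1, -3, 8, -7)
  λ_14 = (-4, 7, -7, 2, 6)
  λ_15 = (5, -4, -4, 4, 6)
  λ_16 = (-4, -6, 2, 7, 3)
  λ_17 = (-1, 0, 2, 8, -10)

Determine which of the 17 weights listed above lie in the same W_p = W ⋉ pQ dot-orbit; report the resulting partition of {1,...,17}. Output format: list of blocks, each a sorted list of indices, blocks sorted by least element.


Dynkin diagram of C (from the 8 off-diagonal −1 entries): D_5.

Ā_19 reps of the 17 weights (D_5, coords as presented):

  [1] (9, 1, 3, 0, 0);  [2] (9, 1, 3, 0, 0);  [3] (9, 2, 3, 1, 1);  [4] (9, 1, 3, 0, 0);  [5] (3, 5, 3, 3, 1);  [6] (9, 2, 3, 1, 1);  [7] (9, 1, 3, 0, 0);  [8] (9, 2, 3, 1, 1);  [9] (3, 5, 3, 3, 1);  [10] (6, 2, 2, 1, 1);  [11] (1, 1, 6, 1, 4);  [12] (9, 2, 3, 1, 1);  [13] (6, 2, 2, 1, 1);  [14] (3, 5, 3, 3, 1);  [15] (6, 2, 2, 1, 1);  [16] (3, 5, 3, 3, 1);  [17] (9, 1, 3, 0, 0)

Grouping the 17 weights by Ā_19-representative: 5 linkage classes.

[[1, 2, 4, 7, 17], [3, 6, 8, 12], [5, 9, 14, 16], [10, 13, 15], [11]]


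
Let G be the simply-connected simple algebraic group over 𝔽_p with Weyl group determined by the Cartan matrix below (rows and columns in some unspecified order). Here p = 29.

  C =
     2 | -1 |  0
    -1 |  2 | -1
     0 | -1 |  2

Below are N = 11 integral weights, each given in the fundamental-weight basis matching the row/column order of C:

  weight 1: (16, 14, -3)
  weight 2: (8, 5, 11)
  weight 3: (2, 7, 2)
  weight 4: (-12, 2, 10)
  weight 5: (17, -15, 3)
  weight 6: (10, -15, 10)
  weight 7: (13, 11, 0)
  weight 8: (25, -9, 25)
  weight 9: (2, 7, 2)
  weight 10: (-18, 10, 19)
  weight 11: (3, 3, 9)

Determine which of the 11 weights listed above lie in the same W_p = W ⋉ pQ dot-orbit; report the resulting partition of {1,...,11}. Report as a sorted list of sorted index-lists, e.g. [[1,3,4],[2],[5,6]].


Dynkin diagram of C (from the 4 off-diagonal −1 entries): A_3.

Ā_29 reps of the 11 weights (A_3, coords as presented):

  λ_1 → (14, 12, 1) · λ_2 → (9, 6, 12) · λ_3 → (3, 8, 3) · λ_4 → (3, 8, 3) · λ_5 → (4, 4, 10) · λ_6 → (3, 8, 3) · λ_7 → (14, 12, 1) · λ_8 → (3, 8, 3) · λ_9 → (3, 8, 3) · λ_10 → (9, 6, 12) · λ_11 → (4, 4, 10)

These 11 weights hit 4 W_29-dot-orbits; sizes (2, 2, 5, 2):

[[1, 7], [2, 10], [3, 4, 6, 8, 9], [5, 11]]


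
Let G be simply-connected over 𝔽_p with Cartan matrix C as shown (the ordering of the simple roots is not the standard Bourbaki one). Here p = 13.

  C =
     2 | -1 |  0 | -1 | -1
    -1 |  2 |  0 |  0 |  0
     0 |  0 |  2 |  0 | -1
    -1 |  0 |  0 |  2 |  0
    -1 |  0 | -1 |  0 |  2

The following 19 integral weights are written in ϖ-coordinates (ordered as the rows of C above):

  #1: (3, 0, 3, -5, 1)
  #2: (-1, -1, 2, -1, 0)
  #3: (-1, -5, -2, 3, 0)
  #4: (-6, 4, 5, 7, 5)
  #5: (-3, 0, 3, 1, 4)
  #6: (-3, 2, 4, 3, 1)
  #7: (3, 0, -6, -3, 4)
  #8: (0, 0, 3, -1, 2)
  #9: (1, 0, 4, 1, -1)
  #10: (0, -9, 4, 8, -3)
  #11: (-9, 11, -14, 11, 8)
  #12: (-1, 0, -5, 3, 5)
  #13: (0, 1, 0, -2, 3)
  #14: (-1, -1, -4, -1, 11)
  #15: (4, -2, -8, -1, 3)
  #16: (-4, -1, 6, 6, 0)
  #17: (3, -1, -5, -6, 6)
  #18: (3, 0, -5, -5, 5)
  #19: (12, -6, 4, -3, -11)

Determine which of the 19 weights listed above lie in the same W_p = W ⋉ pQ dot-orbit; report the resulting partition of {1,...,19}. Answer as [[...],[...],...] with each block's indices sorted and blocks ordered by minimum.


Cartan matrix: type D_5 (|W|=1920); un-permuting the 5 rows.

W_13-reps of the 19 weights in Ā_13 (same 5-coord order as C):

  λ_1+ρ ↦ (0, 1, 4, 4, 2) · λ_2+ρ ↦ (0, 0, 3, 0, 1) · λ_3+ρ ↦ (0, 0, 3, 0, 1) · λ_4+ρ ↦ (0, 2, 1, 1, 4) · λ_5+ρ ↦ (1, 1, 4, 0, 3) · λ_6+ρ ↦ (2, 1, 5, 2, 0) · λ_7+ρ ↦ (2, 1, 5, 2, 0) · λ_8+ρ ↦ (1, 1, 4, 0, 3) · λ_9+ρ ↦ (2, 1, 5, 2, 0) · λ_10+ρ ↦ (1, 1, 4, 0, 3) · λ_11+ρ ↦ (0, 0, 3, 0, 1) · λ_12+ρ ↦ (0, 1, 4, 4, 2) · λ_13+ρ ↦ (0, 2, 1, 1, 4) · λ_14+ρ ↦ (0, 0, 3, 0, 1) · λ_15+ρ ↦ (1, 1, 4, 0, 3) · λ_16+ρ ↦ (2, 1, 5, 2, 0) · λ_17+ρ ↦ (0, 1, 4, 4, 2) · λ_18+ρ ↦ (0, 1, 4, 4, 2) · λ_19+ρ ↦ (2, 1, 5, 2, 0)

Grouping the 19 weights by Ā_13-representative: 5 linkage classes.

[[1, 12, 17, 18], [2, 3, 11, 14], [4, 13], [5, 8, 10, 15], [6, 7, 9, 16, 19]]


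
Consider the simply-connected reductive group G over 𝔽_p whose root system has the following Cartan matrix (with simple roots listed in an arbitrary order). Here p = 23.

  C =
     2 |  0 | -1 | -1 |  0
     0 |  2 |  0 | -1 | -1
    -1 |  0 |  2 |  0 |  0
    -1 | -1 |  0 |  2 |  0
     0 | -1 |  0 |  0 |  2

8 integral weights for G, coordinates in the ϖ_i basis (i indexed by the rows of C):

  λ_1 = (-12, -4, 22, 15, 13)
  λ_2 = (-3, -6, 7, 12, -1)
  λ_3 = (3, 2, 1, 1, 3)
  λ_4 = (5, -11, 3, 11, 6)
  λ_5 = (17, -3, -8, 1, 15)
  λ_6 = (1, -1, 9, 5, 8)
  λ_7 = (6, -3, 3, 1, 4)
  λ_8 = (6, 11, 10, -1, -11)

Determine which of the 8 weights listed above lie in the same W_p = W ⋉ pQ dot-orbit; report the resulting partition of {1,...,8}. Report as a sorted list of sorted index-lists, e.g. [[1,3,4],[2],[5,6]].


C ↔ A_5 under row/col permutation; |W(A_5)| = 720.

Alcove-folded reps (p=23, 8 weights, presented ϖ-order):

    [1] (7, 2, 4, 0, 3)
    [2] (2, 0, 6, 6, 5)
    [3] (4, 3, 2, 2, 4)
    [4] (6, 7, 4, 2, 3)
    [5] (7, 2, 4, 0, 3)
    [6] (2, 0, 6, 6, 5)
    [7] (7, 2, 4, 0, 3)
    [8] (7, 2, 4, 0, 3)

The 8 indices split into 4 linkage classes (same alcove rep ⇔ same W_23-dot-orbit):

[[1, 5, 7, 8], [2, 6], [3], [4]]


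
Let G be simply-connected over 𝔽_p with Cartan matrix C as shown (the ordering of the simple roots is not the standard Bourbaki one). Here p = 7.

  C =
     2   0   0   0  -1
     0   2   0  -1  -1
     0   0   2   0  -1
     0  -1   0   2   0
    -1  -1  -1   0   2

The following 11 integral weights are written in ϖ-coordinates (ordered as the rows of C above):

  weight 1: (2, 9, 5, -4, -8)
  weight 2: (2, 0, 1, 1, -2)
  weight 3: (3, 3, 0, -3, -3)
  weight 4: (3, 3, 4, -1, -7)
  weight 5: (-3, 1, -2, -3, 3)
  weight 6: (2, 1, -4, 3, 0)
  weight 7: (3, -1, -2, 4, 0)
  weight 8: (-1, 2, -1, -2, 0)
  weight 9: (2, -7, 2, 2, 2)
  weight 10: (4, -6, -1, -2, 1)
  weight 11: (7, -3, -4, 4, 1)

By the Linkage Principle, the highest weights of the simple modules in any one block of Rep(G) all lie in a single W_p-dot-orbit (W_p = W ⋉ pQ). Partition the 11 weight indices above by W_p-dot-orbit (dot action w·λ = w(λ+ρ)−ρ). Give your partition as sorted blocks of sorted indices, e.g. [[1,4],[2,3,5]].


D_5 Cartan matrix, 5 simple roots permuted; ρ=(1,1,1,1,1).

Ā_7 reps of the 11 weights (D_5, coords as presented):

  λ_1 → (1, 0, 2, 2, 1)
  λ_2 → (2, 0, 1, 2, 1)
  λ_3 → (2, 0, 1, 2, 1)
  λ_4 → (2, 0, 1, 2, 1)
  λ_5 → (2, 0, 1, 2, 1)
  λ_6 → (0, 2, 0, 1, 1)
  λ_7 → (1, 0, 2, 2, 1)
  λ_8 → (0, 2, 0, 1, 1)
  λ_9 → (0, 2, 0, 1, 1)
  λ_10 → (2, 0, 1, 2, 1)
  λ_11 → (1, 0, 2, 2, 1)

Partition of {1..11} into 3 W_7-dot-orbits:

[[1, 7, 11], [2, 3, 4, 5, 10], [6, 8, 9]]


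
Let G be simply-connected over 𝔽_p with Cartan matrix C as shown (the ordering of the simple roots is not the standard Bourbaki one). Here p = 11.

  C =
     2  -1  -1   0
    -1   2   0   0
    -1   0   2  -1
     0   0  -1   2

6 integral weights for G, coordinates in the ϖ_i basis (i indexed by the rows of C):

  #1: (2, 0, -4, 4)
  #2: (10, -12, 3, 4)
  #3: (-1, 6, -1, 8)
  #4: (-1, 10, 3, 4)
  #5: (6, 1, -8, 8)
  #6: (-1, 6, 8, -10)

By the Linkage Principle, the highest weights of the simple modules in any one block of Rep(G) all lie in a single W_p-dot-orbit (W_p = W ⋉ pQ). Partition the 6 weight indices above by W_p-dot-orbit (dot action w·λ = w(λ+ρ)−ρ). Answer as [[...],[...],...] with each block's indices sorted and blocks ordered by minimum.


C ↔ A_4 under row/col permutation; |W(A_4)| = 120.

Folding the 6 weights λ_j+ρ into Ā_11 (reps in the given 4-coord order):

  [1] (0, 1, 3, 2) · [2] (0, 2, 0, 4) · [3] (0, 2, 0, 4) · [4] (0, 2, 0, 4) · [5] (0, 2, 7, 2) · [6] (0, 2, 0, 4)

Linkage partition of the 6 weights (3 classes, p=11):

[[1], [2, 3, 4, 6], [5]]


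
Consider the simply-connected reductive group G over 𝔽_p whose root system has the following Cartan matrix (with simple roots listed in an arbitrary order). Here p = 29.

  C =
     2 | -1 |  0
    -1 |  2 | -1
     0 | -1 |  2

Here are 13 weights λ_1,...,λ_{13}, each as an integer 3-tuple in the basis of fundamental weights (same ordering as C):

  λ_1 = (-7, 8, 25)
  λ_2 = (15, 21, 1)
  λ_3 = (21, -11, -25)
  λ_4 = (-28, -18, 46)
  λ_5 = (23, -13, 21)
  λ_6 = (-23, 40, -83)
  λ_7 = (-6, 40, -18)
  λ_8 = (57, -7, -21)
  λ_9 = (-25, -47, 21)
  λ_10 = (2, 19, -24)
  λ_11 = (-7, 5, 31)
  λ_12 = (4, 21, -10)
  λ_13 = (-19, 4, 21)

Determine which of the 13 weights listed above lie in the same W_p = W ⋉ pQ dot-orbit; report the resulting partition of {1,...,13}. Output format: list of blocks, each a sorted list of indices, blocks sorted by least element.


A_3 Cartan matrix, 3 simple roots permuted; ρ=(1,1,1).

Folding the 13 weights λ_j+ρ into Ā_29 (reps in the given 3-coord order):

    1: (0, 3, 20)
    2: (5, 13, 9)
    3: (7, 12, 5)
    4: (1, 11, 15)
    5: (7, 12, 5)
    6: (7, 12, 5)
    7: (7, 12, 5)
    8: (0, 3, 20)
    9: (7, 12, 5)
    10: (0, 3, 20)
    11: (0, 3, 20)
    12: (5, 13, 9)
    13: (5, 13, 9)

Grouping the 13 weights by Ā_29-representative: 4 linkage classes.

[[1, 8, 10, 11], [2, 12, 13], [3, 5, 6, 7, 9], [4]]


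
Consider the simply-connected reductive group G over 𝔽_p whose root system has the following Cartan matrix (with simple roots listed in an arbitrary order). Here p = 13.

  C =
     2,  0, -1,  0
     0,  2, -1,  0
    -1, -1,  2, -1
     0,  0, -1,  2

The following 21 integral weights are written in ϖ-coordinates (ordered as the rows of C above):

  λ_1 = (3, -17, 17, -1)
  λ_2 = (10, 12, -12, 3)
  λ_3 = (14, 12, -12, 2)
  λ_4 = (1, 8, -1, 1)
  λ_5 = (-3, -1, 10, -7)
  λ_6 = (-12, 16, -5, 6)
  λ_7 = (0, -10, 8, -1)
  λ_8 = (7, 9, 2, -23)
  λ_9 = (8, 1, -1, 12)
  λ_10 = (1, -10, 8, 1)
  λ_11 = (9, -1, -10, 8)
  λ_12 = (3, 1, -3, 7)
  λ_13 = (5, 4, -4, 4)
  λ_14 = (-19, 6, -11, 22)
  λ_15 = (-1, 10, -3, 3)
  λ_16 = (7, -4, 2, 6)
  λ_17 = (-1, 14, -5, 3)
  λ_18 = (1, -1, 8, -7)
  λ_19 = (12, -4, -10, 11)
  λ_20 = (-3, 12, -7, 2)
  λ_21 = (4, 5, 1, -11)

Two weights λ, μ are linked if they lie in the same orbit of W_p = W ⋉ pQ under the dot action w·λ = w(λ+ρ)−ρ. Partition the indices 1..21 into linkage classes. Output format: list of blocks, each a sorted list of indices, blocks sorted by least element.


Cartan matrix: type D_4 (|W|=192); un-permuting the 4 rows.

Ā_13 reps of the 21 weights (D_4, coords as presented):

  λ_1+ρ ↦ (0, 2, 2, 4)
  λ_2+ρ ↦ (0, 2, 0, 7)
  λ_3+ρ ↦ (0, 2, 2, 4)
  λ_4+ρ ↦ (2, 9, 0, 2)
  λ_5+ρ ↦ (2, 0, 2, 6)
  λ_6+ρ ↦ (0, 2, 2, 4)
  λ_7+ρ ↦ (1, 9, 0, 0)
  λ_8+ρ ↦ (2, 0, 2, 6)
  λ_9+ρ ↦ (2, 9, 0, 2)
  λ_10+ρ ↦ (2, 9, 0, 2)
  λ_11+ρ ↦ (1, 9, 0, 0)
  λ_12+ρ ↦ (2, 0, 2, 6)
  λ_13+ρ ↦ (3, 2, 3, 2)
  λ_14+ρ ↦ (3, 2, 3, 2)
  λ_15+ρ ↦ (2, 9, 0, 2)
  λ_16+ρ ↦ (3, 2, 3, 2)
  λ_17+ρ ↦ (2, 9, 0, 2)
  λ_18+ρ ↦ (2, 0, 2, 6)
  λ_19+ρ ↦ (1, 9, 0, 0)
  λ_20+ρ ↦ (3, 2, 3, 2)
  λ_21+ρ ↦ (3, 2, 3, 2)

The 21 indices split into 6 linkage classes (same alcove rep ⇔ same W_13-dot-orbit):

[[1, 3, 6], [2], [4, 9, 10, 15, 17], [5, 8, 12, 18], [7, 11, 19], [13, 14, 16, 20, 21]]


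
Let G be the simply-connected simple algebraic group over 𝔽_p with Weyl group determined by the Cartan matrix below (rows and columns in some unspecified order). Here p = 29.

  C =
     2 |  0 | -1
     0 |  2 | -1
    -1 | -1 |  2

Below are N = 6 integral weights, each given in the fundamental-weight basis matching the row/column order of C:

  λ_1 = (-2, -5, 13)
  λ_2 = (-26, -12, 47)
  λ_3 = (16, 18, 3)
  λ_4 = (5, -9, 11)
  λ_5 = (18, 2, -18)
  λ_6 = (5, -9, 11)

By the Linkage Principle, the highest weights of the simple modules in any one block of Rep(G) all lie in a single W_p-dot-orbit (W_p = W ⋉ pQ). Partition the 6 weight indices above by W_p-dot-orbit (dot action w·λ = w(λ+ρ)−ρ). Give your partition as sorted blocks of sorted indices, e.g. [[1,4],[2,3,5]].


C ↔ A_3 under row/col permutation; |W(A_3)| = 24.

Each λ_j+ρ reduced to Ā_29; 3-tuples below use C's row order:

  λ_1 → (1, 4, 9) · λ_2 → (6, 8, 4) · λ_3 → (6, 8, 4) · λ_4 → (6, 8, 4) · λ_5 → (2, 14, 3) · λ_6 → (6, 8, 4)

The 6 indices split into 3 linkage classes (same alcove rep ⇔ same W_29-dot-orbit):

[[1], [2, 3, 4, 6], [5]]


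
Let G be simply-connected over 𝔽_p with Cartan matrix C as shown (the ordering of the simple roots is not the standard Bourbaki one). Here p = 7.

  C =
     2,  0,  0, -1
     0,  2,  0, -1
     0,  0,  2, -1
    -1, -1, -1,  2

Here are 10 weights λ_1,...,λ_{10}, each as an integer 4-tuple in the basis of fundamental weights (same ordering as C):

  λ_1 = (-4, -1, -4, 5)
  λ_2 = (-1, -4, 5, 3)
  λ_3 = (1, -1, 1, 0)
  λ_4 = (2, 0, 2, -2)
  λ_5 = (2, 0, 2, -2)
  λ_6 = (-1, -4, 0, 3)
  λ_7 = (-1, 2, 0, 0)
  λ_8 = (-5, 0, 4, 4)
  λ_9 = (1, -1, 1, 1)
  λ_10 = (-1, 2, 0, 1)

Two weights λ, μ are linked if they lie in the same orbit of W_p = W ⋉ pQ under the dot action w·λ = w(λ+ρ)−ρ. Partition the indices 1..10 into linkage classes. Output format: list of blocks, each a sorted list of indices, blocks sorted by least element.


Root system D_4: the 4×4 matrix C matches after relabeling.

Each λ_j+ρ reduced to Ā_7; 4-tuples below use C's row order:

  [1] (3, 0, 3, 0)
  [2] (3, 0, 3, 0)
  [3] (2, 0, 2, 1)
  [4] (2, 0, 2, 1)
  [5] (2, 0, 2, 1)
  [6] (0, 3, 1, 1)
  [7] (0, 3, 1, 1)
  [8] (0, 3, 1, 1)
  [9] (2, 0, 2, 1)
  [10] (0, 3, 1, 1)

These 10 weights hit 3 W_7-dot-orbits; sizes (2, 4, 4):

[[1, 2], [3, 4, 5, 9], [6, 7, 8, 10]]


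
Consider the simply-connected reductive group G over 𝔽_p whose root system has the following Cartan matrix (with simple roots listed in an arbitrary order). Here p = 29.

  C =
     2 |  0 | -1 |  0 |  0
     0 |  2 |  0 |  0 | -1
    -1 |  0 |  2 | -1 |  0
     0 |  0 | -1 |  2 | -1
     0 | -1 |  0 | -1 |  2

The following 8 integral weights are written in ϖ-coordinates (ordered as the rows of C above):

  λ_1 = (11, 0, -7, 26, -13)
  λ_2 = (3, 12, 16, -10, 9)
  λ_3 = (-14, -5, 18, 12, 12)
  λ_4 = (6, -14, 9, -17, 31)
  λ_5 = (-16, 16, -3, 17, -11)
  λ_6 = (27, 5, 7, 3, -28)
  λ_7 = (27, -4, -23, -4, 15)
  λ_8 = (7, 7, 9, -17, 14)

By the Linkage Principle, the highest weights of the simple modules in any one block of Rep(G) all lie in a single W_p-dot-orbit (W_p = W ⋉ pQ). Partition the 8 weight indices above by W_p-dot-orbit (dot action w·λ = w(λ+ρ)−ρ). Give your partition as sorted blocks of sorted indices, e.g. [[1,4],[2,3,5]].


C ↔ A_5 under row/col permutation; |W(A_5)| = 720.

Alcove-folded reps (p=29, 8 weights, presented ϖ-order):

  λ_1+ρ ↦ (2, 7, 6, 9, 1);  λ_2+ρ ↦ (2, 7, 6, 9, 1);  λ_3+ρ ↦ (3, 9, 3, 10, 3);  λ_4+ρ ↦ (3, 9, 3, 10, 3);  λ_5+ρ ↦ (2, 7, 6, 9, 1);  λ_6+ρ ↦ (2, 7, 6, 9, 1);  λ_7+ρ ↦ (3, 9, 3, 10, 3);  λ_8+ρ ↦ (2, 7, 6, 9, 1)

Linkage partition of the 8 weights (2 classes, p=29):

[[1, 2, 5, 6, 8], [3, 4, 7]]


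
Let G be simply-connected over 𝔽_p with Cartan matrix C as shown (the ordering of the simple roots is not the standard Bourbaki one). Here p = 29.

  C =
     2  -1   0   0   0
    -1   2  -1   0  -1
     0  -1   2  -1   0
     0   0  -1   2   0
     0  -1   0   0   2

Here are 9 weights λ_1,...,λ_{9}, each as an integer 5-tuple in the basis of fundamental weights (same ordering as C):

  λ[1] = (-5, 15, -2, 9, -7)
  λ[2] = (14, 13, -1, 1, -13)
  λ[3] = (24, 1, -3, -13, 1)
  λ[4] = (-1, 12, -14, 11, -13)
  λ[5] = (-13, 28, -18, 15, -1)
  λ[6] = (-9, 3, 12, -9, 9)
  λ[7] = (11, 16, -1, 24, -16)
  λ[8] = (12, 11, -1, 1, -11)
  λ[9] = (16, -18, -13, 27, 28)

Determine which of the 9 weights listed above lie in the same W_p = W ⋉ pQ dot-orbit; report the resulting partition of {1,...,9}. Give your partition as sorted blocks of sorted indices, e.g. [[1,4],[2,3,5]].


D_5 Cartan matrix, 5 simple roots permuted; ρ=(1,1,1,1,1).

Alcove-folded reps (p=29, 9 weights, presented ϖ-order):

    λ_1 → (4, 4, 1, 8, 6)
    λ_2 → (13, 2, 0, 2, 10)
    λ_3 → (13, 2, 0, 2, 10)
    λ_4 → (12, 0, 0, 1, 0)
    λ_5 → (12, 0, 0, 1, 0)
    λ_6 → (4, 4, 1, 8, 6)
    λ_7 → (13, 2, 0, 2, 10)
    λ_8 → (13, 2, 0, 2, 10)
    λ_9 → (12, 0, 0, 1, 0)

Partition of {1..9} into 3 W_29-dot-orbits:

[[1, 6], [2, 3, 7, 8], [4, 5, 9]]


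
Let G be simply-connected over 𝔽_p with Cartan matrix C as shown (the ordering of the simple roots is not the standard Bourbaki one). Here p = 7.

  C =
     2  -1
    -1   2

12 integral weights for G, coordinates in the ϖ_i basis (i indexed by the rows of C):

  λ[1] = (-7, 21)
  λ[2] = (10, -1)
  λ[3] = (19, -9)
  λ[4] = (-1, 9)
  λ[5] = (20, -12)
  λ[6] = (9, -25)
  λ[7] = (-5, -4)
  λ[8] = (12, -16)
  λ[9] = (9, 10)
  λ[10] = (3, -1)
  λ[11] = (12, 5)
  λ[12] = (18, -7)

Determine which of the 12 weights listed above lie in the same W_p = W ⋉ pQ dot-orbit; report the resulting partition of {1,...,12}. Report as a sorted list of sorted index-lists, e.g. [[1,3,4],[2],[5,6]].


Root system A_2: the 2×2 matrix C matches after relabeling.

Each λ_j+ρ reduced to Ā_7; 2-tuples below use C's row order:

  1: (1, 5);  2: (3, 4);  3: (5, 1);  4: (3, 4);  5: (3, 4);  6: (4, 0);  7: (3, 4);  8: (5, 1);  9: (3, 4);  10: (4, 0);  11: (5, 1);  12: (5, 1)

4 distinct reps among the 12 weights ⇒ 4 W_7-linkage classes:

[[1], [2, 4, 5, 7, 9], [3, 8, 11, 12], [6, 10]]


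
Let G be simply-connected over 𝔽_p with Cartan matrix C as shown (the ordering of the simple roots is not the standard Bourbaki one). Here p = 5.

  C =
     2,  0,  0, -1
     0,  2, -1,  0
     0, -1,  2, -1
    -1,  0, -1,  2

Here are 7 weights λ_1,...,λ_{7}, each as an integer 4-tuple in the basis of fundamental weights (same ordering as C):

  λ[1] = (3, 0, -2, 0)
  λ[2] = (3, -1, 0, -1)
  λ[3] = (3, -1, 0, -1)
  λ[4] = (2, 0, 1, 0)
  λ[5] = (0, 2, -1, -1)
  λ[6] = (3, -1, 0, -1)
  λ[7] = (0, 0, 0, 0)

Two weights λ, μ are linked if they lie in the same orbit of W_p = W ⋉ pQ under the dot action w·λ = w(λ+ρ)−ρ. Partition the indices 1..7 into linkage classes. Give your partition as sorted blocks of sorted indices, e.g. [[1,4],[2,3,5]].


Cartan matrix: type A_4 (|W|=120); un-permuting the 4 rows.

Ā_5 reps of the 7 weights (A_4, coords as presented):

    λ_1+ρ ↦ (4, 0, 1, 0)
    λ_2+ρ ↦ (4, 0, 1, 0)
    λ_3+ρ ↦ (4, 0, 1, 0)
    λ_4+ρ ↦ (1, 1, 1, 1)
    λ_5+ρ ↦ (1, 3, 0, 0)
    λ_6+ρ ↦ (4, 0, 1, 0)
    λ_7+ρ ↦ (1, 1, 1, 1)

The 7 indices split into 3 linkage classes (same alcove rep ⇔ same W_5-dot-orbit):

[[1, 2, 3, 6], [4, 7], [5]]


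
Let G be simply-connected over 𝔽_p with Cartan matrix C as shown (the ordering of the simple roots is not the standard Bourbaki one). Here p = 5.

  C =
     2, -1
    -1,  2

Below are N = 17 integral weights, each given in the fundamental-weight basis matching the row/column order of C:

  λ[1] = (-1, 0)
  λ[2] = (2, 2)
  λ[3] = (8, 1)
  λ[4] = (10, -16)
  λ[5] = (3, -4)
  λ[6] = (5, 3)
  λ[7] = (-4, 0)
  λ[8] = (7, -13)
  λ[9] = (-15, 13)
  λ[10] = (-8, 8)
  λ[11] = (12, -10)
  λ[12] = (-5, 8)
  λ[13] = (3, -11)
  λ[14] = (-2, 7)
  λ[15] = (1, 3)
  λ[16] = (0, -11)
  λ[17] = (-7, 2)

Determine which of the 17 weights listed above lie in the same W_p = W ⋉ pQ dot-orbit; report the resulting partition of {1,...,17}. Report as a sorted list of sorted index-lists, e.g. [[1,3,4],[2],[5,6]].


Root system A_2: the 2×2 matrix C matches after relabeling.

Each λ_j+ρ reduced to Ā_5; 2-tuples below use C's row order:

  λ_1 → (0, 1)
  λ_2 → (2, 2)
  λ_3 → (1, 3)
  λ_4 → (0, 4)
  λ_5 → (1, 3)
  λ_6 → (0, 1)
  λ_7 → (1, 2)
  λ_8 → (1, 2)
  λ_9 → (0, 1)
  λ_10 → (1, 2)
  λ_11 → (1, 3)
  λ_12 → (0, 1)
  λ_13 → (0, 1)
  λ_14 → (2, 2)
  λ_15 → (1, 3)
  λ_16 → (0, 4)
  λ_17 → (2, 2)

5 distinct reps among the 17 weights ⇒ 5 W_5-linkage classes:

[[1, 6, 9, 12, 13], [2, 14, 17], [3, 5, 11, 15], [4, 16], [7, 8, 10]]


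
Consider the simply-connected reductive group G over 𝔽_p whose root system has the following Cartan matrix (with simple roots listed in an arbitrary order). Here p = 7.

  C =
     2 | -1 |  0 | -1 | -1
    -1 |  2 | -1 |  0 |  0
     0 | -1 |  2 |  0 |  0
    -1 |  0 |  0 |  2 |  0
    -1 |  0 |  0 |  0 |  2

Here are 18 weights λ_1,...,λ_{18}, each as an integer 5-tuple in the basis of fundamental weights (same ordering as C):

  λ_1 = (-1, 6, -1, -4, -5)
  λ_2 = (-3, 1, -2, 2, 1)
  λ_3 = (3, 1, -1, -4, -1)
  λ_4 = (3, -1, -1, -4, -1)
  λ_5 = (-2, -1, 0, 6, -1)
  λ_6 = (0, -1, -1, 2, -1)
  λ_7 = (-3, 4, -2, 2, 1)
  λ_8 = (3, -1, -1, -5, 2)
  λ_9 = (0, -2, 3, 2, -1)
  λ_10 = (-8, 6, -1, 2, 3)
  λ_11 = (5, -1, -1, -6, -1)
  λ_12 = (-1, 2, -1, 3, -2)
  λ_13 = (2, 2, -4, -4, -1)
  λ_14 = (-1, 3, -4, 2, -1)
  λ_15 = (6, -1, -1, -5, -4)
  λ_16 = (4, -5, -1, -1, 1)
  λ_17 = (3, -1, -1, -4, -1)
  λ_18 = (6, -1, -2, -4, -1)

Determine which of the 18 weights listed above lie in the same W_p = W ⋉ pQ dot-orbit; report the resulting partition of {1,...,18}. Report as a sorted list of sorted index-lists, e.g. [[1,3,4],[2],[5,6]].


C ↔ D_5 under row/col permutation; |W(D_5)| = 1920.

λ_j+ρ reflected into Ā_7 (⟨·,θ^∨⟩≤7); 5-tuples as given:

  1: (0, 0, 0, 4, 3) · 2: (1, 1, 0, 1, 0) · 3: (1, 0, 0, 3, 0) · 4: (1, 0, 0, 3, 0) · 5: (1, 0, 0, 5, 0) · 6: (1, 0, 0, 3, 0) · 7: (1, 1, 0, 1, 0) · 8: (0, 0, 0, 4, 3) · 9: (0, 0, 3, 3, 0) · 10: (0, 0, 0, 4, 3) · 11: (1, 0, 0, 5, 0) · 12: (1, 0, 0, 3, 0) · 13: (0, 0, 3, 3, 0) · 14: (0, 0, 3, 3, 0) · 15: (0, 0, 0, 4, 3) · 16: (0, 1, 3, 0, 2) · 17: (1, 0, 0, 3, 0) · 18: (0, 0, 3, 3, 0)

Partition of {1..18} into 6 W_7-dot-orbits:

[[1, 8, 10, 15], [2, 7], [3, 4, 6, 12, 17], [5, 11], [9, 13, 14, 18], [16]]


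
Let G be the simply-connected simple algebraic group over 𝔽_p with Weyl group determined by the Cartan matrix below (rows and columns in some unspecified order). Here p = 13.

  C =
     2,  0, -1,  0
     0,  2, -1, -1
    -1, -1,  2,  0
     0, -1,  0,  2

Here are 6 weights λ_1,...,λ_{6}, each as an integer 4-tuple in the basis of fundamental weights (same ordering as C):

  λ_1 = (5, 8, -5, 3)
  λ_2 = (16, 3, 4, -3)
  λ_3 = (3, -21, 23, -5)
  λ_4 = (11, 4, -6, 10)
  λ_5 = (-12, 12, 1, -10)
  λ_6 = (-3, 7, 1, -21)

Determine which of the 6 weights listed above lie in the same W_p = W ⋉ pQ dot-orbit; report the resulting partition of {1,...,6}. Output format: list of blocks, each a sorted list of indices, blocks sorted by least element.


Dynkin diagram of C (from the 6 off-diagonal −1 entries): A_4.

Each λ_j+ρ reduced to Ā_13; 4-tuples below use C's row order:

    λ_1 → (0, 5, 4, 2)
    λ_2 → (0, 5, 4, 2)
    λ_3 → (0, 5, 4, 2)
    λ_4 → (3, 0, 2, 1)
    λ_5 → (0, 5, 4, 2)
    λ_6 → (3, 0, 2, 1)

The 6 indices split into 2 linkage classes (same alcove rep ⇔ same W_13-dot-orbit):

[[1, 2, 3, 5], [4, 6]]


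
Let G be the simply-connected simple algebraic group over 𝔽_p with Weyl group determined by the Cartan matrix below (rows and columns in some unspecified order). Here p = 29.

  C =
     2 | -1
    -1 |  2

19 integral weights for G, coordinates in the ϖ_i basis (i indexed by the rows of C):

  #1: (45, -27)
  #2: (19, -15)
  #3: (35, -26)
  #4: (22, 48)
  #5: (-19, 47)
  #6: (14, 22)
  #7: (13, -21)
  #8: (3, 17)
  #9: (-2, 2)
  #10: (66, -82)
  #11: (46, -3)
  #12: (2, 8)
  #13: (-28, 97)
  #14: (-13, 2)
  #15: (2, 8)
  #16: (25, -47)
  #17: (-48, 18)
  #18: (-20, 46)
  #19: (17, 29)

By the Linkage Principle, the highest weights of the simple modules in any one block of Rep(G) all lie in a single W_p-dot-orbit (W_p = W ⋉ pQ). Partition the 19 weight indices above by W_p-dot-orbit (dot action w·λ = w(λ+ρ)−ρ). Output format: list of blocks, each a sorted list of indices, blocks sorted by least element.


Dynkin diagram of C (from the 2 off-diagonal −1 entries): A_2.

λ_j+ρ reflected into Ā_29 (⟨·,θ^∨⟩≤29); 2-tuples as given:

  1: (3, 9) · 2: (6, 14) · 3: (4, 18) · 4: (6, 14) · 5: (1, 10) · 6: (6, 14) · 7: (6, 14) · 8: (4, 18) · 9: (1, 2) · 10: (6, 14) · 11: (11, 16) · 12: (3, 9) · 13: (11, 16) · 14: (3, 9) · 15: (3, 9) · 16: (3, 9) · 17: (1, 10) · 18: (1, 10) · 19: (1, 10)

The 19 indices split into 6 linkage classes (same alcove rep ⇔ same W_29-dot-orbit):

[[1, 12, 14, 15, 16], [2, 4, 6, 7, 10], [3, 8], [5, 17, 18, 19], [9], [11, 13]]
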